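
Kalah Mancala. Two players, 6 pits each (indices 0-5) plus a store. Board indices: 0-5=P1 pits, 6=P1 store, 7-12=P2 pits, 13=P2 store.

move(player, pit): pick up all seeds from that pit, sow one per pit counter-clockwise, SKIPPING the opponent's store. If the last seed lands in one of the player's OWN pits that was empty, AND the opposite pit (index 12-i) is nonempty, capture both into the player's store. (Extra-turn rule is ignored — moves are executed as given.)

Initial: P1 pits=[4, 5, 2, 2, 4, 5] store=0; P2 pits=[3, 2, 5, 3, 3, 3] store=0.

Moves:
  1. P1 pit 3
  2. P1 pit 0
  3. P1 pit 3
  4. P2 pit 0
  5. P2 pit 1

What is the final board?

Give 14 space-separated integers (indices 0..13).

Answer: 0 6 3 0 7 6 0 0 0 7 5 4 3 0

Derivation:
Move 1: P1 pit3 -> P1=[4,5,2,0,5,6](0) P2=[3,2,5,3,3,3](0)
Move 2: P1 pit0 -> P1=[0,6,3,1,6,6](0) P2=[3,2,5,3,3,3](0)
Move 3: P1 pit3 -> P1=[0,6,3,0,7,6](0) P2=[3,2,5,3,3,3](0)
Move 4: P2 pit0 -> P1=[0,6,3,0,7,6](0) P2=[0,3,6,4,3,3](0)
Move 5: P2 pit1 -> P1=[0,6,3,0,7,6](0) P2=[0,0,7,5,4,3](0)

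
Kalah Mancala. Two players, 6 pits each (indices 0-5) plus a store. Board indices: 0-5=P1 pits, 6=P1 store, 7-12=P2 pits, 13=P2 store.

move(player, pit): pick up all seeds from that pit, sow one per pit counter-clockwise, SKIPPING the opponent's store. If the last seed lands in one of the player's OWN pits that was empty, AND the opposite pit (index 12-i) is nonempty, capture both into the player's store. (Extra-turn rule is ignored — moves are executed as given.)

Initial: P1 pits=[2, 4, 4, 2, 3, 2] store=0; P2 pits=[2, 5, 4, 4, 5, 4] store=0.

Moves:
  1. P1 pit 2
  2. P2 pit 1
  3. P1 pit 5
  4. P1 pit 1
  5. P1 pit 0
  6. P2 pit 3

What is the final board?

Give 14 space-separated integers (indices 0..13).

Answer: 1 2 2 4 5 0 6 0 1 5 0 7 6 2

Derivation:
Move 1: P1 pit2 -> P1=[2,4,0,3,4,3](1) P2=[2,5,4,4,5,4](0)
Move 2: P2 pit1 -> P1=[2,4,0,3,4,3](1) P2=[2,0,5,5,6,5](1)
Move 3: P1 pit5 -> P1=[2,4,0,3,4,0](2) P2=[3,1,5,5,6,5](1)
Move 4: P1 pit1 -> P1=[2,0,1,4,5,0](6) P2=[0,1,5,5,6,5](1)
Move 5: P1 pit0 -> P1=[0,1,2,4,5,0](6) P2=[0,1,5,5,6,5](1)
Move 6: P2 pit3 -> P1=[1,2,2,4,5,0](6) P2=[0,1,5,0,7,6](2)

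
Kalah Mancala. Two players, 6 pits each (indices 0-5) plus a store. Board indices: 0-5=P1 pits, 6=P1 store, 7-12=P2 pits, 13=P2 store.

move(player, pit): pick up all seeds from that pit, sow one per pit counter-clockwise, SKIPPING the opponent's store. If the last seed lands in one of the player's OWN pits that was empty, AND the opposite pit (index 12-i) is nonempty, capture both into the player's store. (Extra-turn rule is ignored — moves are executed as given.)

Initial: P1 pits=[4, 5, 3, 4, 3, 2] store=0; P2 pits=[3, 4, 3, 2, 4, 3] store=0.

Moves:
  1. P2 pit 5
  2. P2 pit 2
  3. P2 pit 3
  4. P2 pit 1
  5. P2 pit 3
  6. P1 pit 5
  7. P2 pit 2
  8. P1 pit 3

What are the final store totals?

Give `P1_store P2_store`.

Answer: 2 12

Derivation:
Move 1: P2 pit5 -> P1=[5,6,3,4,3,2](0) P2=[3,4,3,2,4,0](1)
Move 2: P2 pit2 -> P1=[0,6,3,4,3,2](0) P2=[3,4,0,3,5,0](7)
Move 3: P2 pit3 -> P1=[0,6,3,4,3,2](0) P2=[3,4,0,0,6,1](8)
Move 4: P2 pit1 -> P1=[0,6,3,4,3,2](0) P2=[3,0,1,1,7,2](8)
Move 5: P2 pit3 -> P1=[0,6,3,4,3,2](0) P2=[3,0,1,0,8,2](8)
Move 6: P1 pit5 -> P1=[0,6,3,4,3,0](1) P2=[4,0,1,0,8,2](8)
Move 7: P2 pit2 -> P1=[0,6,0,4,3,0](1) P2=[4,0,0,0,8,2](12)
Move 8: P1 pit3 -> P1=[0,6,0,0,4,1](2) P2=[5,0,0,0,8,2](12)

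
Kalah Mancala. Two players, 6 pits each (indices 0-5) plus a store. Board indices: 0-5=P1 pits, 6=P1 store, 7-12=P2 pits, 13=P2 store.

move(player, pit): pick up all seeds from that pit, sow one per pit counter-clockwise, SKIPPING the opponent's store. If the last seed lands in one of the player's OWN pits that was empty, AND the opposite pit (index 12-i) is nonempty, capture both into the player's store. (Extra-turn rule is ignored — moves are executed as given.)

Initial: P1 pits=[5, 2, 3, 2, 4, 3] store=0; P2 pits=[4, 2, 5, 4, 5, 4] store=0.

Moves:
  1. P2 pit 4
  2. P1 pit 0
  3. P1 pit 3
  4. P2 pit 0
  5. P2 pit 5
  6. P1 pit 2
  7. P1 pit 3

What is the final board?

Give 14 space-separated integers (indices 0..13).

Move 1: P2 pit4 -> P1=[6,3,4,2,4,3](0) P2=[4,2,5,4,0,5](1)
Move 2: P1 pit0 -> P1=[0,4,5,3,5,4](1) P2=[4,2,5,4,0,5](1)
Move 3: P1 pit3 -> P1=[0,4,5,0,6,5](2) P2=[4,2,5,4,0,5](1)
Move 4: P2 pit0 -> P1=[0,0,5,0,6,5](2) P2=[0,3,6,5,0,5](6)
Move 5: P2 pit5 -> P1=[1,1,6,1,6,5](2) P2=[0,3,6,5,0,0](7)
Move 6: P1 pit2 -> P1=[1,1,0,2,7,6](3) P2=[1,4,6,5,0,0](7)
Move 7: P1 pit3 -> P1=[1,1,0,0,8,7](3) P2=[1,4,6,5,0,0](7)

Answer: 1 1 0 0 8 7 3 1 4 6 5 0 0 7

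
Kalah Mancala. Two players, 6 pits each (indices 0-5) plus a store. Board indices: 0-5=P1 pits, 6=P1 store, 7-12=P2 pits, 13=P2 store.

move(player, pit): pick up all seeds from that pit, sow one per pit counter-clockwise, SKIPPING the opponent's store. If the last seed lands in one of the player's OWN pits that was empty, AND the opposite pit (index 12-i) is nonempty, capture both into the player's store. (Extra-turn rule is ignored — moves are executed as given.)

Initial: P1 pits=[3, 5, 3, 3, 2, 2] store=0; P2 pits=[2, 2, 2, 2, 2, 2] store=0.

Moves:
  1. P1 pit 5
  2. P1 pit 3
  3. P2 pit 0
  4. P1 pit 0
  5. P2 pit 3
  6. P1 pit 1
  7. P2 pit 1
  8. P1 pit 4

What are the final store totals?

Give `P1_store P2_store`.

Move 1: P1 pit5 -> P1=[3,5,3,3,2,0](1) P2=[3,2,2,2,2,2](0)
Move 2: P1 pit3 -> P1=[3,5,3,0,3,1](2) P2=[3,2,2,2,2,2](0)
Move 3: P2 pit0 -> P1=[3,5,3,0,3,1](2) P2=[0,3,3,3,2,2](0)
Move 4: P1 pit0 -> P1=[0,6,4,0,3,1](6) P2=[0,3,0,3,2,2](0)
Move 5: P2 pit3 -> P1=[0,6,4,0,3,1](6) P2=[0,3,0,0,3,3](1)
Move 6: P1 pit1 -> P1=[0,0,5,1,4,2](7) P2=[1,3,0,0,3,3](1)
Move 7: P2 pit1 -> P1=[0,0,5,1,4,2](7) P2=[1,0,1,1,4,3](1)
Move 8: P1 pit4 -> P1=[0,0,5,1,0,3](8) P2=[2,1,1,1,4,3](1)

Answer: 8 1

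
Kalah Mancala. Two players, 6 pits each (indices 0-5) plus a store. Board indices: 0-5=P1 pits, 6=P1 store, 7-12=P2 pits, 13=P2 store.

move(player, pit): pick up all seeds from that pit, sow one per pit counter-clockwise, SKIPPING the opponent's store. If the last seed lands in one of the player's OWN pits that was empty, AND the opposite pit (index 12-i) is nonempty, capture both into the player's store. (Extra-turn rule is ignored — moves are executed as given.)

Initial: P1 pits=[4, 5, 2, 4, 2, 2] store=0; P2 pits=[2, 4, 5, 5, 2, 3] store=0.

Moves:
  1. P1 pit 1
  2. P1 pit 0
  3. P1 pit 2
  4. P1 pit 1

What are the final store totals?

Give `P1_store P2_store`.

Answer: 8 0

Derivation:
Move 1: P1 pit1 -> P1=[4,0,3,5,3,3](1) P2=[2,4,5,5,2,3](0)
Move 2: P1 pit0 -> P1=[0,1,4,6,4,3](1) P2=[2,4,5,5,2,3](0)
Move 3: P1 pit2 -> P1=[0,1,0,7,5,4](2) P2=[2,4,5,5,2,3](0)
Move 4: P1 pit1 -> P1=[0,0,0,7,5,4](8) P2=[2,4,5,0,2,3](0)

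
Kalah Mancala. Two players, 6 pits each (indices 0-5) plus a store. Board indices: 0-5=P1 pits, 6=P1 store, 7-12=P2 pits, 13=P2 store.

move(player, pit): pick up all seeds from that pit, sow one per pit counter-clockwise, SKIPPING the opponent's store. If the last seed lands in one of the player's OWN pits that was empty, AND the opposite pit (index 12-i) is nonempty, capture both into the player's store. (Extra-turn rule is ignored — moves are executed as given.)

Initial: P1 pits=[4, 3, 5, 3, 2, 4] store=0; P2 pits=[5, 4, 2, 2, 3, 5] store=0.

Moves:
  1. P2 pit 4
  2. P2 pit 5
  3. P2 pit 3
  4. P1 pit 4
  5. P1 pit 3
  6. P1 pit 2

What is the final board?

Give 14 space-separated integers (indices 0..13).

Answer: 0 4 0 1 2 7 3 8 5 2 0 1 0 9

Derivation:
Move 1: P2 pit4 -> P1=[5,3,5,3,2,4](0) P2=[5,4,2,2,0,6](1)
Move 2: P2 pit5 -> P1=[6,4,6,4,3,4](0) P2=[5,4,2,2,0,0](2)
Move 3: P2 pit3 -> P1=[0,4,6,4,3,4](0) P2=[5,4,2,0,1,0](9)
Move 4: P1 pit4 -> P1=[0,4,6,4,0,5](1) P2=[6,4,2,0,1,0](9)
Move 5: P1 pit3 -> P1=[0,4,6,0,1,6](2) P2=[7,4,2,0,1,0](9)
Move 6: P1 pit2 -> P1=[0,4,0,1,2,7](3) P2=[8,5,2,0,1,0](9)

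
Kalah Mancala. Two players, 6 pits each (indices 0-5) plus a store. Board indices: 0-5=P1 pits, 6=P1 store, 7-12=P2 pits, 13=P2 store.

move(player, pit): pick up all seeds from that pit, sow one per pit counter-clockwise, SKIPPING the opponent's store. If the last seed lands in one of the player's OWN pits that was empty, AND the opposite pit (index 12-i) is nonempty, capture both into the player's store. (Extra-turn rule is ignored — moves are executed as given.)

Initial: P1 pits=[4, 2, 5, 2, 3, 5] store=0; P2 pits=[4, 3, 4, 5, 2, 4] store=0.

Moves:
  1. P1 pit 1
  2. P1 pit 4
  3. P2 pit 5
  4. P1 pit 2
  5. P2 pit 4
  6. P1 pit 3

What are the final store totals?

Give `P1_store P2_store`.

Answer: 3 2

Derivation:
Move 1: P1 pit1 -> P1=[4,0,6,3,3,5](0) P2=[4,3,4,5,2,4](0)
Move 2: P1 pit4 -> P1=[4,0,6,3,0,6](1) P2=[5,3,4,5,2,4](0)
Move 3: P2 pit5 -> P1=[5,1,7,3,0,6](1) P2=[5,3,4,5,2,0](1)
Move 4: P1 pit2 -> P1=[5,1,0,4,1,7](2) P2=[6,4,5,5,2,0](1)
Move 5: P2 pit4 -> P1=[5,1,0,4,1,7](2) P2=[6,4,5,5,0,1](2)
Move 6: P1 pit3 -> P1=[5,1,0,0,2,8](3) P2=[7,4,5,5,0,1](2)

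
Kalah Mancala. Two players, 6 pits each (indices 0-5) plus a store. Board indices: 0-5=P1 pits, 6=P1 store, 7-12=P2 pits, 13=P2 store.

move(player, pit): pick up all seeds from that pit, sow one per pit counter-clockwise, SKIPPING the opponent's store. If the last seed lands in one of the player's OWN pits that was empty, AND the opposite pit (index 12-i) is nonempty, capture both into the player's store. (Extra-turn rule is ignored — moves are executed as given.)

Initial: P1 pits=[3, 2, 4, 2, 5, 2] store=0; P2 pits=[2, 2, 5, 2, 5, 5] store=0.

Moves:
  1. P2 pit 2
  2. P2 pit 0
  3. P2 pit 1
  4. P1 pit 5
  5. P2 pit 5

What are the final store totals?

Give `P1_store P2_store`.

Move 1: P2 pit2 -> P1=[4,2,4,2,5,2](0) P2=[2,2,0,3,6,6](1)
Move 2: P2 pit0 -> P1=[4,2,4,0,5,2](0) P2=[0,3,0,3,6,6](4)
Move 3: P2 pit1 -> P1=[4,2,4,0,5,2](0) P2=[0,0,1,4,7,6](4)
Move 4: P1 pit5 -> P1=[4,2,4,0,5,0](1) P2=[1,0,1,4,7,6](4)
Move 5: P2 pit5 -> P1=[5,3,5,1,6,0](1) P2=[1,0,1,4,7,0](5)

Answer: 1 5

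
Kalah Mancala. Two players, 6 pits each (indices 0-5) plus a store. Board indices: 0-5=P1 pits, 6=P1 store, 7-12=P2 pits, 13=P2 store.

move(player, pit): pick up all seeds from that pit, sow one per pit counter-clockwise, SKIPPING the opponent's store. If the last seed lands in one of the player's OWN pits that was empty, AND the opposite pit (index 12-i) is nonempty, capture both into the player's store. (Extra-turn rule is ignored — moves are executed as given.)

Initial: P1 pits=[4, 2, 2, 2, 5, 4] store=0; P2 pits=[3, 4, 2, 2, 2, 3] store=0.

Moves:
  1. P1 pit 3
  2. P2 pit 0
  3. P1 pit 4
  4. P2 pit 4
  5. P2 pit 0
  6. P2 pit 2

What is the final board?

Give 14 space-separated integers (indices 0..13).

Move 1: P1 pit3 -> P1=[4,2,2,0,6,5](0) P2=[3,4,2,2,2,3](0)
Move 2: P2 pit0 -> P1=[4,2,2,0,6,5](0) P2=[0,5,3,3,2,3](0)
Move 3: P1 pit4 -> P1=[4,2,2,0,0,6](1) P2=[1,6,4,4,2,3](0)
Move 4: P2 pit4 -> P1=[4,2,2,0,0,6](1) P2=[1,6,4,4,0,4](1)
Move 5: P2 pit0 -> P1=[4,2,2,0,0,6](1) P2=[0,7,4,4,0,4](1)
Move 6: P2 pit2 -> P1=[4,2,2,0,0,6](1) P2=[0,7,0,5,1,5](2)

Answer: 4 2 2 0 0 6 1 0 7 0 5 1 5 2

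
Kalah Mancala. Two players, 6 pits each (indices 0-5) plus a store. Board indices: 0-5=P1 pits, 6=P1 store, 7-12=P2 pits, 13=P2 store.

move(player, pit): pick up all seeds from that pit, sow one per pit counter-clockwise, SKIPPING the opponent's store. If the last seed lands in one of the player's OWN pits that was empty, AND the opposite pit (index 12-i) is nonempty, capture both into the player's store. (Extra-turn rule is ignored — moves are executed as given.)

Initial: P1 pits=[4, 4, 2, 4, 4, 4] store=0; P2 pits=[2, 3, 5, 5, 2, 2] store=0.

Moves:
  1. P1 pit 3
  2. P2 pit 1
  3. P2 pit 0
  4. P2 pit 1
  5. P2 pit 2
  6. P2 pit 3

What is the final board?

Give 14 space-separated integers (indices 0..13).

Move 1: P1 pit3 -> P1=[4,4,2,0,5,5](1) P2=[3,3,5,5,2,2](0)
Move 2: P2 pit1 -> P1=[4,4,2,0,5,5](1) P2=[3,0,6,6,3,2](0)
Move 3: P2 pit0 -> P1=[4,4,2,0,5,5](1) P2=[0,1,7,7,3,2](0)
Move 4: P2 pit1 -> P1=[4,4,2,0,5,5](1) P2=[0,0,8,7,3,2](0)
Move 5: P2 pit2 -> P1=[5,5,3,1,5,5](1) P2=[0,0,0,8,4,3](1)
Move 6: P2 pit3 -> P1=[6,6,4,2,6,5](1) P2=[0,0,0,0,5,4](2)

Answer: 6 6 4 2 6 5 1 0 0 0 0 5 4 2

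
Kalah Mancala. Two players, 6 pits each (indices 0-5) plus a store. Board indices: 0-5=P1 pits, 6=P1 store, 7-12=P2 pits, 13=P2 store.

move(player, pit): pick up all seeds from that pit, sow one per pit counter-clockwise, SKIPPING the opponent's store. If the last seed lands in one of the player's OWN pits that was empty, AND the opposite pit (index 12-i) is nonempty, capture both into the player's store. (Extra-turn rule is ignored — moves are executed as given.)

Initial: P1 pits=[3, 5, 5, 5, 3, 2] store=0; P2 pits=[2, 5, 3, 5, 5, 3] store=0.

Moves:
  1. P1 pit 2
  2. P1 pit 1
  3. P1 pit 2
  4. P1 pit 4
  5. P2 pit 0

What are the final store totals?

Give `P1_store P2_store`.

Move 1: P1 pit2 -> P1=[3,5,0,6,4,3](1) P2=[3,5,3,5,5,3](0)
Move 2: P1 pit1 -> P1=[3,0,1,7,5,4](2) P2=[3,5,3,5,5,3](0)
Move 3: P1 pit2 -> P1=[3,0,0,8,5,4](2) P2=[3,5,3,5,5,3](0)
Move 4: P1 pit4 -> P1=[3,0,0,8,0,5](3) P2=[4,6,4,5,5,3](0)
Move 5: P2 pit0 -> P1=[3,0,0,8,0,5](3) P2=[0,7,5,6,6,3](0)

Answer: 3 0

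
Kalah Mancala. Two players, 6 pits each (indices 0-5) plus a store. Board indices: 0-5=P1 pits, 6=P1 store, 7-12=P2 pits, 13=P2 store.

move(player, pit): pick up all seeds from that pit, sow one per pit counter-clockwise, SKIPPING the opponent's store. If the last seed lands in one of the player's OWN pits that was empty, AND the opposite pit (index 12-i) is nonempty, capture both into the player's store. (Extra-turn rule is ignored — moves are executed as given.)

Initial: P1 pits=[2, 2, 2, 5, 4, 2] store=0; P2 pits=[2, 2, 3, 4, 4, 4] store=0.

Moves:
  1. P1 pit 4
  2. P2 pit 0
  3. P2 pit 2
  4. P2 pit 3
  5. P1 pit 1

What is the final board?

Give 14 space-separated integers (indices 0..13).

Answer: 3 0 4 6 0 3 6 0 0 0 0 6 6 2

Derivation:
Move 1: P1 pit4 -> P1=[2,2,2,5,0,3](1) P2=[3,3,3,4,4,4](0)
Move 2: P2 pit0 -> P1=[2,2,2,5,0,3](1) P2=[0,4,4,5,4,4](0)
Move 3: P2 pit2 -> P1=[2,2,2,5,0,3](1) P2=[0,4,0,6,5,5](1)
Move 4: P2 pit3 -> P1=[3,3,3,5,0,3](1) P2=[0,4,0,0,6,6](2)
Move 5: P1 pit1 -> P1=[3,0,4,6,0,3](6) P2=[0,0,0,0,6,6](2)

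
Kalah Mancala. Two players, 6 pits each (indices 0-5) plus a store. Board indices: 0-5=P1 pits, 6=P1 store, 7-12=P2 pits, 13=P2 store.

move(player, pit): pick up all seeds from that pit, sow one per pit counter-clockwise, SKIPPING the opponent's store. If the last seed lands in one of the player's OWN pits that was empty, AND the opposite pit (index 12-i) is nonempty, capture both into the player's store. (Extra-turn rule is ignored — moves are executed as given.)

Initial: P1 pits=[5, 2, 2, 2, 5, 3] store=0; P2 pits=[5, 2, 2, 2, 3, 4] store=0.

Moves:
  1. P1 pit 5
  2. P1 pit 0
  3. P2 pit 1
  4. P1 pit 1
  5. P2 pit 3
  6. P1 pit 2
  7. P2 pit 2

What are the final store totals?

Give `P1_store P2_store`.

Move 1: P1 pit5 -> P1=[5,2,2,2,5,0](1) P2=[6,3,2,2,3,4](0)
Move 2: P1 pit0 -> P1=[0,3,3,3,6,0](8) P2=[0,3,2,2,3,4](0)
Move 3: P2 pit1 -> P1=[0,3,3,3,6,0](8) P2=[0,0,3,3,4,4](0)
Move 4: P1 pit1 -> P1=[0,0,4,4,7,0](8) P2=[0,0,3,3,4,4](0)
Move 5: P2 pit3 -> P1=[0,0,4,4,7,0](8) P2=[0,0,3,0,5,5](1)
Move 6: P1 pit2 -> P1=[0,0,0,5,8,1](9) P2=[0,0,3,0,5,5](1)
Move 7: P2 pit2 -> P1=[0,0,0,5,8,1](9) P2=[0,0,0,1,6,6](1)

Answer: 9 1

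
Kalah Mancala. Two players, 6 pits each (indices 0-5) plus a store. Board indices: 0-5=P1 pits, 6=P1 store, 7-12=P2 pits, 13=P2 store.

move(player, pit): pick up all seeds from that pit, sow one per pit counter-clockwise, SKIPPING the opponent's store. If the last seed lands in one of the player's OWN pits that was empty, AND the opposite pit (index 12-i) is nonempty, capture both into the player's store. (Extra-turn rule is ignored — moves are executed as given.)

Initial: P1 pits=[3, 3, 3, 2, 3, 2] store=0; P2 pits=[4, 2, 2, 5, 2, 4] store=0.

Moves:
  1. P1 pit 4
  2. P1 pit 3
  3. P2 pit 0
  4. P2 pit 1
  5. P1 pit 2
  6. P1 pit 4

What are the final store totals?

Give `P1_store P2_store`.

Move 1: P1 pit4 -> P1=[3,3,3,2,0,3](1) P2=[5,2,2,5,2,4](0)
Move 2: P1 pit3 -> P1=[3,3,3,0,1,4](1) P2=[5,2,2,5,2,4](0)
Move 3: P2 pit0 -> P1=[3,3,3,0,1,4](1) P2=[0,3,3,6,3,5](0)
Move 4: P2 pit1 -> P1=[3,3,3,0,1,4](1) P2=[0,0,4,7,4,5](0)
Move 5: P1 pit2 -> P1=[3,3,0,1,2,5](1) P2=[0,0,4,7,4,5](0)
Move 6: P1 pit4 -> P1=[3,3,0,1,0,6](2) P2=[0,0,4,7,4,5](0)

Answer: 2 0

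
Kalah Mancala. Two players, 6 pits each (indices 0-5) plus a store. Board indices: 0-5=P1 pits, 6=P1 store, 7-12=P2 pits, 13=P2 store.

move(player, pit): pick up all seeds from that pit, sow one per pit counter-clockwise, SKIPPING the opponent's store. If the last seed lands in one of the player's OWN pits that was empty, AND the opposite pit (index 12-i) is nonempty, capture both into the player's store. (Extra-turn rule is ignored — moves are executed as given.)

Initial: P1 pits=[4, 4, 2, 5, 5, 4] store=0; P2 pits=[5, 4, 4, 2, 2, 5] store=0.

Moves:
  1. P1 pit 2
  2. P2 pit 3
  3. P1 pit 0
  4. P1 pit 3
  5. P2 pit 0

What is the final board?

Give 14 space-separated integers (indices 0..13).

Move 1: P1 pit2 -> P1=[4,4,0,6,6,4](0) P2=[5,4,4,2,2,5](0)
Move 2: P2 pit3 -> P1=[4,4,0,6,6,4](0) P2=[5,4,4,0,3,6](0)
Move 3: P1 pit0 -> P1=[0,5,1,7,7,4](0) P2=[5,4,4,0,3,6](0)
Move 4: P1 pit3 -> P1=[0,5,1,0,8,5](1) P2=[6,5,5,1,3,6](0)
Move 5: P2 pit0 -> P1=[0,5,1,0,8,5](1) P2=[0,6,6,2,4,7](1)

Answer: 0 5 1 0 8 5 1 0 6 6 2 4 7 1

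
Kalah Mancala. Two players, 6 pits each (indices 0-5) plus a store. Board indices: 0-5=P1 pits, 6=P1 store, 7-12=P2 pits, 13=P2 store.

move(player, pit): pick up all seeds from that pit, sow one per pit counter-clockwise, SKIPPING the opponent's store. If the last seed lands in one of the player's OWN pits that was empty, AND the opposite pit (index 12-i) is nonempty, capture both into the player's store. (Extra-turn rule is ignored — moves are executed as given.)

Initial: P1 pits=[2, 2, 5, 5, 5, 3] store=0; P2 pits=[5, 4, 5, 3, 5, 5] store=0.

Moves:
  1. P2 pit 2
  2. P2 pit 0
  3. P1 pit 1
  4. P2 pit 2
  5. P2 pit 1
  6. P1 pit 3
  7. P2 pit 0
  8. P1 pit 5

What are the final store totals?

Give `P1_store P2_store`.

Move 1: P2 pit2 -> P1=[3,2,5,5,5,3](0) P2=[5,4,0,4,6,6](1)
Move 2: P2 pit0 -> P1=[3,2,5,5,5,3](0) P2=[0,5,1,5,7,7](1)
Move 3: P1 pit1 -> P1=[3,0,6,6,5,3](0) P2=[0,5,1,5,7,7](1)
Move 4: P2 pit2 -> P1=[3,0,6,6,5,3](0) P2=[0,5,0,6,7,7](1)
Move 5: P2 pit1 -> P1=[3,0,6,6,5,3](0) P2=[0,0,1,7,8,8](2)
Move 6: P1 pit3 -> P1=[3,0,6,0,6,4](1) P2=[1,1,2,7,8,8](2)
Move 7: P2 pit0 -> P1=[3,0,6,0,6,4](1) P2=[0,2,2,7,8,8](2)
Move 8: P1 pit5 -> P1=[3,0,6,0,6,0](2) P2=[1,3,3,7,8,8](2)

Answer: 2 2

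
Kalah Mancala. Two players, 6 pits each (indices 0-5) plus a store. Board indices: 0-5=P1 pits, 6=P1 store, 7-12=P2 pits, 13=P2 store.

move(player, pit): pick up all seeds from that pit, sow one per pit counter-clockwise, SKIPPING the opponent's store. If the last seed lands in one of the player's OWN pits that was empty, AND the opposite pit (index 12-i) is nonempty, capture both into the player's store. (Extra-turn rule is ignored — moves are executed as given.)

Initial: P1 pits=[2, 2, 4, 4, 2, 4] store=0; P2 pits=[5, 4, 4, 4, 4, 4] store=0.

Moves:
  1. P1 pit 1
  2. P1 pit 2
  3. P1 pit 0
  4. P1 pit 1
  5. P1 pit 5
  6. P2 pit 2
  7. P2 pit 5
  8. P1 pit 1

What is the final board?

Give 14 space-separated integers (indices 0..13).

Move 1: P1 pit1 -> P1=[2,0,5,5,2,4](0) P2=[5,4,4,4,4,4](0)
Move 2: P1 pit2 -> P1=[2,0,0,6,3,5](1) P2=[6,4,4,4,4,4](0)
Move 3: P1 pit0 -> P1=[0,1,0,6,3,5](6) P2=[6,4,4,0,4,4](0)
Move 4: P1 pit1 -> P1=[0,0,1,6,3,5](6) P2=[6,4,4,0,4,4](0)
Move 5: P1 pit5 -> P1=[0,0,1,6,3,0](7) P2=[7,5,5,1,4,4](0)
Move 6: P2 pit2 -> P1=[1,0,1,6,3,0](7) P2=[7,5,0,2,5,5](1)
Move 7: P2 pit5 -> P1=[2,1,2,7,3,0](7) P2=[7,5,0,2,5,0](2)
Move 8: P1 pit1 -> P1=[2,0,3,7,3,0](7) P2=[7,5,0,2,5,0](2)

Answer: 2 0 3 7 3 0 7 7 5 0 2 5 0 2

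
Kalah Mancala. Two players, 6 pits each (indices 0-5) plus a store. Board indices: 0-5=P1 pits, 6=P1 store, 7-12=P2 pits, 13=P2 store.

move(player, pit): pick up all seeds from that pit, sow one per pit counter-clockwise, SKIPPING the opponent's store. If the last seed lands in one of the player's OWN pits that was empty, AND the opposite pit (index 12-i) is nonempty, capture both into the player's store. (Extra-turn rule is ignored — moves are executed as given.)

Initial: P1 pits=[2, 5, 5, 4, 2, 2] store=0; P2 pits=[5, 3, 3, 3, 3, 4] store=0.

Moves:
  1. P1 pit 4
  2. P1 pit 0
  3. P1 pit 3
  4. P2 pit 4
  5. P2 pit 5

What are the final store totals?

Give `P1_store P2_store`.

Answer: 2 2

Derivation:
Move 1: P1 pit4 -> P1=[2,5,5,4,0,3](1) P2=[5,3,3,3,3,4](0)
Move 2: P1 pit0 -> P1=[0,6,6,4,0,3](1) P2=[5,3,3,3,3,4](0)
Move 3: P1 pit3 -> P1=[0,6,6,0,1,4](2) P2=[6,3,3,3,3,4](0)
Move 4: P2 pit4 -> P1=[1,6,6,0,1,4](2) P2=[6,3,3,3,0,5](1)
Move 5: P2 pit5 -> P1=[2,7,7,1,1,4](2) P2=[6,3,3,3,0,0](2)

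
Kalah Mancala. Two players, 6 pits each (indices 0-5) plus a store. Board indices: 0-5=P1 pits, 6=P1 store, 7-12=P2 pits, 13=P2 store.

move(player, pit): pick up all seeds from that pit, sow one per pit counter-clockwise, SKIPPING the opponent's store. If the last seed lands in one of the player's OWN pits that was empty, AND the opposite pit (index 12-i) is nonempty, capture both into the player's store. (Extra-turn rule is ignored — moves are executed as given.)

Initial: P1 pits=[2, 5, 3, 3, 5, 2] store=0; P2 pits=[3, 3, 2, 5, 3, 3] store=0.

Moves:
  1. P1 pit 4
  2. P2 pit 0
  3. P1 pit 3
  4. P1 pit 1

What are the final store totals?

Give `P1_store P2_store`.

Answer: 3 0

Derivation:
Move 1: P1 pit4 -> P1=[2,5,3,3,0,3](1) P2=[4,4,3,5,3,3](0)
Move 2: P2 pit0 -> P1=[2,5,3,3,0,3](1) P2=[0,5,4,6,4,3](0)
Move 3: P1 pit3 -> P1=[2,5,3,0,1,4](2) P2=[0,5,4,6,4,3](0)
Move 4: P1 pit1 -> P1=[2,0,4,1,2,5](3) P2=[0,5,4,6,4,3](0)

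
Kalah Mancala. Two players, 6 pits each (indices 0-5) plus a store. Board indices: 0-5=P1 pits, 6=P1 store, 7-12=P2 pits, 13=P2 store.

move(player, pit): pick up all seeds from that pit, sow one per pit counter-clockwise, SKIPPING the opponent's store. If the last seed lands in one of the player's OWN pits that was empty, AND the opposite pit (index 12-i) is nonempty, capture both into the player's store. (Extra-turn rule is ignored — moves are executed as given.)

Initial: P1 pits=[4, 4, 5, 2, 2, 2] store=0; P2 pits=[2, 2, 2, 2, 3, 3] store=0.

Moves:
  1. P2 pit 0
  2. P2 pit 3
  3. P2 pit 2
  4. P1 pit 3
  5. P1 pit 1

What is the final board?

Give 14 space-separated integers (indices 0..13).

Move 1: P2 pit0 -> P1=[4,4,5,2,2,2](0) P2=[0,3,3,2,3,3](0)
Move 2: P2 pit3 -> P1=[4,4,5,2,2,2](0) P2=[0,3,3,0,4,4](0)
Move 3: P2 pit2 -> P1=[4,4,5,2,2,2](0) P2=[0,3,0,1,5,5](0)
Move 4: P1 pit3 -> P1=[4,4,5,0,3,3](0) P2=[0,3,0,1,5,5](0)
Move 5: P1 pit1 -> P1=[4,0,6,1,4,4](0) P2=[0,3,0,1,5,5](0)

Answer: 4 0 6 1 4 4 0 0 3 0 1 5 5 0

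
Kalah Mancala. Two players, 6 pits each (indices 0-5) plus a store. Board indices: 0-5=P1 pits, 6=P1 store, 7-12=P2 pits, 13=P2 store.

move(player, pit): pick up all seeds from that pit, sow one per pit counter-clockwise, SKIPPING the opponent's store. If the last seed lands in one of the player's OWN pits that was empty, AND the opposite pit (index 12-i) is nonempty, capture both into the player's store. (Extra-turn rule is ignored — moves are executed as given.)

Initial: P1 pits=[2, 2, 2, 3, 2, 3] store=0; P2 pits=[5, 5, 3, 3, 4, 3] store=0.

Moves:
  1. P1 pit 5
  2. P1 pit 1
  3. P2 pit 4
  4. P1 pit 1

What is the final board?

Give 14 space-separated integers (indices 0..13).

Move 1: P1 pit5 -> P1=[2,2,2,3,2,0](1) P2=[6,6,3,3,4,3](0)
Move 2: P1 pit1 -> P1=[2,0,3,4,2,0](1) P2=[6,6,3,3,4,3](0)
Move 3: P2 pit4 -> P1=[3,1,3,4,2,0](1) P2=[6,6,3,3,0,4](1)
Move 4: P1 pit1 -> P1=[3,0,4,4,2,0](1) P2=[6,6,3,3,0,4](1)

Answer: 3 0 4 4 2 0 1 6 6 3 3 0 4 1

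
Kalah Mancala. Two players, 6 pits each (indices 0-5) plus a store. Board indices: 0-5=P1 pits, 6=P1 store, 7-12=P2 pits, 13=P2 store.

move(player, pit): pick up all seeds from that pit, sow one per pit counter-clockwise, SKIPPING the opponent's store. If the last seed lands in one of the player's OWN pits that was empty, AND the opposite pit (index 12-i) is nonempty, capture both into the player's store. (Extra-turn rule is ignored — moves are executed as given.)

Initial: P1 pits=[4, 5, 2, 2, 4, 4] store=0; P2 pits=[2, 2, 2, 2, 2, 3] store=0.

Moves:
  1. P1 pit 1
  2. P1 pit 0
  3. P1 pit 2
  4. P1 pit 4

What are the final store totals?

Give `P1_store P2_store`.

Move 1: P1 pit1 -> P1=[4,0,3,3,5,5](1) P2=[2,2,2,2,2,3](0)
Move 2: P1 pit0 -> P1=[0,1,4,4,6,5](1) P2=[2,2,2,2,2,3](0)
Move 3: P1 pit2 -> P1=[0,1,0,5,7,6](2) P2=[2,2,2,2,2,3](0)
Move 4: P1 pit4 -> P1=[0,1,0,5,0,7](3) P2=[3,3,3,3,3,3](0)

Answer: 3 0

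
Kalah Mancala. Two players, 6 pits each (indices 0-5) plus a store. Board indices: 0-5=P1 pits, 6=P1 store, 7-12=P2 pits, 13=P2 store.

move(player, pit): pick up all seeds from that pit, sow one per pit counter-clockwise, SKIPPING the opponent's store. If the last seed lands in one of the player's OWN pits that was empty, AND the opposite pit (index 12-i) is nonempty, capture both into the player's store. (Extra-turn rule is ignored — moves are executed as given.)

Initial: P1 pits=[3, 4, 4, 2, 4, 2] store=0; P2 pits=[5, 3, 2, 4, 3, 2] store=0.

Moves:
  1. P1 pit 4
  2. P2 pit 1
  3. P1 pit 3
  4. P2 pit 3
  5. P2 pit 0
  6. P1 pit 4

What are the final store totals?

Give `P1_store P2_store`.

Answer: 1 2

Derivation:
Move 1: P1 pit4 -> P1=[3,4,4,2,0,3](1) P2=[6,4,2,4,3,2](0)
Move 2: P2 pit1 -> P1=[3,4,4,2,0,3](1) P2=[6,0,3,5,4,3](0)
Move 3: P1 pit3 -> P1=[3,4,4,0,1,4](1) P2=[6,0,3,5,4,3](0)
Move 4: P2 pit3 -> P1=[4,5,4,0,1,4](1) P2=[6,0,3,0,5,4](1)
Move 5: P2 pit0 -> P1=[4,5,4,0,1,4](1) P2=[0,1,4,1,6,5](2)
Move 6: P1 pit4 -> P1=[4,5,4,0,0,5](1) P2=[0,1,4,1,6,5](2)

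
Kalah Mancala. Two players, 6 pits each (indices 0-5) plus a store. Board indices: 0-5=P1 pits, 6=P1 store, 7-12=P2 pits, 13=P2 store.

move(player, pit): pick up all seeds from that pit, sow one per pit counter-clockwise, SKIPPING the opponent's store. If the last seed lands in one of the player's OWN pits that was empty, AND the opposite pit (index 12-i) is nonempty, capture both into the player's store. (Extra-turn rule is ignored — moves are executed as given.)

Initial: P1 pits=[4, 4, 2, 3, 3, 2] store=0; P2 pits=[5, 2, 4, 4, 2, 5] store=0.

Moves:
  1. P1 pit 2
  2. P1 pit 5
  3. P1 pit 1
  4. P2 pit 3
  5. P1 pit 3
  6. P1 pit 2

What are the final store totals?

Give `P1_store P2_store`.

Move 1: P1 pit2 -> P1=[4,4,0,4,4,2](0) P2=[5,2,4,4,2,5](0)
Move 2: P1 pit5 -> P1=[4,4,0,4,4,0](1) P2=[6,2,4,4,2,5](0)
Move 3: P1 pit1 -> P1=[4,0,1,5,5,0](8) P2=[0,2,4,4,2,5](0)
Move 4: P2 pit3 -> P1=[5,0,1,5,5,0](8) P2=[0,2,4,0,3,6](1)
Move 5: P1 pit3 -> P1=[5,0,1,0,6,1](9) P2=[1,3,4,0,3,6](1)
Move 6: P1 pit2 -> P1=[5,0,0,0,6,1](14) P2=[1,3,0,0,3,6](1)

Answer: 14 1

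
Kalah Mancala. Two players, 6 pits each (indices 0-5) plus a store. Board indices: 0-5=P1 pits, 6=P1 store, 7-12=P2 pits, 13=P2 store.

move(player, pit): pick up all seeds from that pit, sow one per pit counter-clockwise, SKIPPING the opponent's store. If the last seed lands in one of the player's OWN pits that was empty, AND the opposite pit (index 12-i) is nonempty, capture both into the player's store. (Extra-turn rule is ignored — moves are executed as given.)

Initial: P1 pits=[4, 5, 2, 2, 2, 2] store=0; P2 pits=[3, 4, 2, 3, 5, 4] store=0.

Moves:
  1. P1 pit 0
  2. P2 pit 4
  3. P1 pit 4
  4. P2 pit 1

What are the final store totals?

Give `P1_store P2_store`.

Answer: 1 1

Derivation:
Move 1: P1 pit0 -> P1=[0,6,3,3,3,2](0) P2=[3,4,2,3,5,4](0)
Move 2: P2 pit4 -> P1=[1,7,4,3,3,2](0) P2=[3,4,2,3,0,5](1)
Move 3: P1 pit4 -> P1=[1,7,4,3,0,3](1) P2=[4,4,2,3,0,5](1)
Move 4: P2 pit1 -> P1=[1,7,4,3,0,3](1) P2=[4,0,3,4,1,6](1)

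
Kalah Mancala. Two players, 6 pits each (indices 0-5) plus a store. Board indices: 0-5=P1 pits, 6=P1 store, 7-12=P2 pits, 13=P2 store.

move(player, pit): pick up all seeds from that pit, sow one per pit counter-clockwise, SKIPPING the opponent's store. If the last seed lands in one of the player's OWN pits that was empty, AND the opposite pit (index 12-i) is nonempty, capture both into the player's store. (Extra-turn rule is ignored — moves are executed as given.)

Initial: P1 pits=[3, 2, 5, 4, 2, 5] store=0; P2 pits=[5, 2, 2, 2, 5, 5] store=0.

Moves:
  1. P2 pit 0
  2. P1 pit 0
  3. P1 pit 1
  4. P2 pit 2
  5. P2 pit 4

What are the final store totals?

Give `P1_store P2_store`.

Move 1: P2 pit0 -> P1=[3,2,5,4,2,5](0) P2=[0,3,3,3,6,6](0)
Move 2: P1 pit0 -> P1=[0,3,6,5,2,5](0) P2=[0,3,3,3,6,6](0)
Move 3: P1 pit1 -> P1=[0,0,7,6,3,5](0) P2=[0,3,3,3,6,6](0)
Move 4: P2 pit2 -> P1=[0,0,7,6,3,5](0) P2=[0,3,0,4,7,7](0)
Move 5: P2 pit4 -> P1=[1,1,8,7,4,5](0) P2=[0,3,0,4,0,8](1)

Answer: 0 1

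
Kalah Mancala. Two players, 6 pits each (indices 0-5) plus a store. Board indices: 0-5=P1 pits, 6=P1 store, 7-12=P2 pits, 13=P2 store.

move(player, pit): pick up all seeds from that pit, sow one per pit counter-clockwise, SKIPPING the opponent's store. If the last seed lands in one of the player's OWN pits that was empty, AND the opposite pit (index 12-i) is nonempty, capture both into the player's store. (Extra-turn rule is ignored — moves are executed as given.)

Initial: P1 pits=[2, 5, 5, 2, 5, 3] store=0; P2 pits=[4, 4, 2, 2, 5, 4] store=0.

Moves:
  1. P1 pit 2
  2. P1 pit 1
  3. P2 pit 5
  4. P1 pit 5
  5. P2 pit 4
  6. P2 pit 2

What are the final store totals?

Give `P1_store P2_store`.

Answer: 3 2

Derivation:
Move 1: P1 pit2 -> P1=[2,5,0,3,6,4](1) P2=[5,4,2,2,5,4](0)
Move 2: P1 pit1 -> P1=[2,0,1,4,7,5](2) P2=[5,4,2,2,5,4](0)
Move 3: P2 pit5 -> P1=[3,1,2,4,7,5](2) P2=[5,4,2,2,5,0](1)
Move 4: P1 pit5 -> P1=[3,1,2,4,7,0](3) P2=[6,5,3,3,5,0](1)
Move 5: P2 pit4 -> P1=[4,2,3,4,7,0](3) P2=[6,5,3,3,0,1](2)
Move 6: P2 pit2 -> P1=[4,2,3,4,7,0](3) P2=[6,5,0,4,1,2](2)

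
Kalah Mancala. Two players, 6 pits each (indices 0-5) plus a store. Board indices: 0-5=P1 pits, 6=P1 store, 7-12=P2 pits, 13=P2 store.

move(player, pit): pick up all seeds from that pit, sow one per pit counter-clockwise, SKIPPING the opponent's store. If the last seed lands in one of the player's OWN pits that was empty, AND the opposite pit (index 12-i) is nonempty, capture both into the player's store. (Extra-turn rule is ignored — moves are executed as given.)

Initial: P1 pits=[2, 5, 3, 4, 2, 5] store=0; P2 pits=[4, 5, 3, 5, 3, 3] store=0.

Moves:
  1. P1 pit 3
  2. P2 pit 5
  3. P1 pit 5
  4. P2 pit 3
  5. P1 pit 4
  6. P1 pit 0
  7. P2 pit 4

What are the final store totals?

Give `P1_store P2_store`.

Answer: 10 3

Derivation:
Move 1: P1 pit3 -> P1=[2,5,3,0,3,6](1) P2=[5,5,3,5,3,3](0)
Move 2: P2 pit5 -> P1=[3,6,3,0,3,6](1) P2=[5,5,3,5,3,0](1)
Move 3: P1 pit5 -> P1=[3,6,3,0,3,0](2) P2=[6,6,4,6,4,0](1)
Move 4: P2 pit3 -> P1=[4,7,4,0,3,0](2) P2=[6,6,4,0,5,1](2)
Move 5: P1 pit4 -> P1=[4,7,4,0,0,1](3) P2=[7,6,4,0,5,1](2)
Move 6: P1 pit0 -> P1=[0,8,5,1,0,1](10) P2=[7,0,4,0,5,1](2)
Move 7: P2 pit4 -> P1=[1,9,6,1,0,1](10) P2=[7,0,4,0,0,2](3)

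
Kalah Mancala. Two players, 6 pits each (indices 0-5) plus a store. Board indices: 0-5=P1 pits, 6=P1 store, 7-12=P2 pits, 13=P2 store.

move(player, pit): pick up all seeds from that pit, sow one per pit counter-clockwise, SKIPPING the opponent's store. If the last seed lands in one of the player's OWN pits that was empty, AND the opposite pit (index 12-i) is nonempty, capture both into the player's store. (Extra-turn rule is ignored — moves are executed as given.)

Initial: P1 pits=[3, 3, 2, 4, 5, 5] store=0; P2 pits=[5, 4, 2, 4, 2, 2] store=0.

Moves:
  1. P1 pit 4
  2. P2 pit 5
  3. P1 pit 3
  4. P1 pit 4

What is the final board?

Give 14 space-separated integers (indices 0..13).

Answer: 4 3 2 0 0 8 2 7 5 3 4 2 0 1

Derivation:
Move 1: P1 pit4 -> P1=[3,3,2,4,0,6](1) P2=[6,5,3,4,2,2](0)
Move 2: P2 pit5 -> P1=[4,3,2,4,0,6](1) P2=[6,5,3,4,2,0](1)
Move 3: P1 pit3 -> P1=[4,3,2,0,1,7](2) P2=[7,5,3,4,2,0](1)
Move 4: P1 pit4 -> P1=[4,3,2,0,0,8](2) P2=[7,5,3,4,2,0](1)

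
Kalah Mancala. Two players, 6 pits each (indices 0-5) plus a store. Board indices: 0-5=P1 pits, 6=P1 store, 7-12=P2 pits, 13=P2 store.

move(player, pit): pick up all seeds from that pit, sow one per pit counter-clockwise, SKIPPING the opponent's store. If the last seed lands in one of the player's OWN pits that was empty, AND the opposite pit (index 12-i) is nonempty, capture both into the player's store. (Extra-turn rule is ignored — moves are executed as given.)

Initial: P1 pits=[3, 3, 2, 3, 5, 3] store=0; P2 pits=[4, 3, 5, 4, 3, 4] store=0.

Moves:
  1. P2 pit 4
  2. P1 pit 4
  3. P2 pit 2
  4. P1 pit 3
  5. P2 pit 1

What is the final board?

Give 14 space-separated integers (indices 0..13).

Move 1: P2 pit4 -> P1=[4,3,2,3,5,3](0) P2=[4,3,5,4,0,5](1)
Move 2: P1 pit4 -> P1=[4,3,2,3,0,4](1) P2=[5,4,6,4,0,5](1)
Move 3: P2 pit2 -> P1=[5,4,2,3,0,4](1) P2=[5,4,0,5,1,6](2)
Move 4: P1 pit3 -> P1=[5,4,2,0,1,5](2) P2=[5,4,0,5,1,6](2)
Move 5: P2 pit1 -> P1=[5,4,2,0,1,5](2) P2=[5,0,1,6,2,7](2)

Answer: 5 4 2 0 1 5 2 5 0 1 6 2 7 2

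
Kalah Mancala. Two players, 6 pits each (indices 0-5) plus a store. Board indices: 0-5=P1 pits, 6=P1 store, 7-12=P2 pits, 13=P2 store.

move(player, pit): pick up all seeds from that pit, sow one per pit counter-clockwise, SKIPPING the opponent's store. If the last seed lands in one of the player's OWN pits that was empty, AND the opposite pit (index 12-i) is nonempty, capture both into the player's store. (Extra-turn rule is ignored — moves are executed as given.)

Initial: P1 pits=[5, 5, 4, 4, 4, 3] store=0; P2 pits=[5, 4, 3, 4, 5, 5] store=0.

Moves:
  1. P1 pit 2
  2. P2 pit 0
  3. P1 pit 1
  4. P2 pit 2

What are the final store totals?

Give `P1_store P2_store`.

Move 1: P1 pit2 -> P1=[5,5,0,5,5,4](1) P2=[5,4,3,4,5,5](0)
Move 2: P2 pit0 -> P1=[5,5,0,5,5,4](1) P2=[0,5,4,5,6,6](0)
Move 3: P1 pit1 -> P1=[5,0,1,6,6,5](2) P2=[0,5,4,5,6,6](0)
Move 4: P2 pit2 -> P1=[5,0,1,6,6,5](2) P2=[0,5,0,6,7,7](1)

Answer: 2 1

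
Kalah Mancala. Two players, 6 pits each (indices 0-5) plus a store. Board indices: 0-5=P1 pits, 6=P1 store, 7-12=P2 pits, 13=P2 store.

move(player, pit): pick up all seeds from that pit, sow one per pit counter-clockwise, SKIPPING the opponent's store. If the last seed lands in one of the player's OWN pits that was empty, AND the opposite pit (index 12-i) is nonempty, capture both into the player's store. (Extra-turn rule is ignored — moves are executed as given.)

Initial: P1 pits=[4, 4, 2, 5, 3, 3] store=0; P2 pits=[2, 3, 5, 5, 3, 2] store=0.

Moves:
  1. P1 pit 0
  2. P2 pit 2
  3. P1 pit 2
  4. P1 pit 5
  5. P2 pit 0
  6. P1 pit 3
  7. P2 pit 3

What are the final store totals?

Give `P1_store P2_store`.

Answer: 2 2

Derivation:
Move 1: P1 pit0 -> P1=[0,5,3,6,4,3](0) P2=[2,3,5,5,3,2](0)
Move 2: P2 pit2 -> P1=[1,5,3,6,4,3](0) P2=[2,3,0,6,4,3](1)
Move 3: P1 pit2 -> P1=[1,5,0,7,5,4](0) P2=[2,3,0,6,4,3](1)
Move 4: P1 pit5 -> P1=[1,5,0,7,5,0](1) P2=[3,4,1,6,4,3](1)
Move 5: P2 pit0 -> P1=[1,5,0,7,5,0](1) P2=[0,5,2,7,4,3](1)
Move 6: P1 pit3 -> P1=[1,5,0,0,6,1](2) P2=[1,6,3,8,4,3](1)
Move 7: P2 pit3 -> P1=[2,6,1,1,7,1](2) P2=[1,6,3,0,5,4](2)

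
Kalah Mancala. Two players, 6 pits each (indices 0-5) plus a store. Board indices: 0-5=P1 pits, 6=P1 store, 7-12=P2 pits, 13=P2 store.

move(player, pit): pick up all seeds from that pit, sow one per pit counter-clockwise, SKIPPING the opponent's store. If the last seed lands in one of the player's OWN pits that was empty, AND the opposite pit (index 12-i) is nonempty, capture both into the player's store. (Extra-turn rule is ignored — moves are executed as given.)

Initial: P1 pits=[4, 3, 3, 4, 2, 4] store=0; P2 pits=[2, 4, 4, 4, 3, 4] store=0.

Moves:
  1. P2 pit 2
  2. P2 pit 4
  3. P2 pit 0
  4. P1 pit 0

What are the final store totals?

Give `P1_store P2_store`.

Move 1: P2 pit2 -> P1=[4,3,3,4,2,4](0) P2=[2,4,0,5,4,5](1)
Move 2: P2 pit4 -> P1=[5,4,3,4,2,4](0) P2=[2,4,0,5,0,6](2)
Move 3: P2 pit0 -> P1=[5,4,3,0,2,4](0) P2=[0,5,0,5,0,6](7)
Move 4: P1 pit0 -> P1=[0,5,4,1,3,5](0) P2=[0,5,0,5,0,6](7)

Answer: 0 7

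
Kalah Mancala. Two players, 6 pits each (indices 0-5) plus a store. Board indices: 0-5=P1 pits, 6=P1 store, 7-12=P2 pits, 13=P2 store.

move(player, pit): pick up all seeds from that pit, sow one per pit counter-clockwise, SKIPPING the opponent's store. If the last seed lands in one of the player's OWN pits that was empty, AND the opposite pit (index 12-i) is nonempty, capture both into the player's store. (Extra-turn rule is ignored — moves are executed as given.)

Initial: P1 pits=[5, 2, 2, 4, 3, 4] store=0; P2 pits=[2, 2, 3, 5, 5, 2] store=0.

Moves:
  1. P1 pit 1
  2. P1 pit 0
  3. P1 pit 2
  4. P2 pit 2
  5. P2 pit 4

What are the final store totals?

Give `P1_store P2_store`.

Answer: 1 1

Derivation:
Move 1: P1 pit1 -> P1=[5,0,3,5,3,4](0) P2=[2,2,3,5,5,2](0)
Move 2: P1 pit0 -> P1=[0,1,4,6,4,5](0) P2=[2,2,3,5,5,2](0)
Move 3: P1 pit2 -> P1=[0,1,0,7,5,6](1) P2=[2,2,3,5,5,2](0)
Move 4: P2 pit2 -> P1=[0,1,0,7,5,6](1) P2=[2,2,0,6,6,3](0)
Move 5: P2 pit4 -> P1=[1,2,1,8,5,6](1) P2=[2,2,0,6,0,4](1)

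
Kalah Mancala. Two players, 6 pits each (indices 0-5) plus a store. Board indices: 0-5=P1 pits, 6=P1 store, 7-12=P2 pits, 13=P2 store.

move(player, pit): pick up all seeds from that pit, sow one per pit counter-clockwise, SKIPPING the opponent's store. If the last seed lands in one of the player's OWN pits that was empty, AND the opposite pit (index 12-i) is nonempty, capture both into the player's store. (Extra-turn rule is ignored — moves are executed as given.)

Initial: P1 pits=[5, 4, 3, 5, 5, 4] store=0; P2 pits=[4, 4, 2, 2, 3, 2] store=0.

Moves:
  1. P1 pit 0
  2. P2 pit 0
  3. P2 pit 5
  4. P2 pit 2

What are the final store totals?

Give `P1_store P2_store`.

Answer: 0 3

Derivation:
Move 1: P1 pit0 -> P1=[0,5,4,6,6,5](0) P2=[4,4,2,2,3,2](0)
Move 2: P2 pit0 -> P1=[0,5,4,6,6,5](0) P2=[0,5,3,3,4,2](0)
Move 3: P2 pit5 -> P1=[1,5,4,6,6,5](0) P2=[0,5,3,3,4,0](1)
Move 4: P2 pit2 -> P1=[0,5,4,6,6,5](0) P2=[0,5,0,4,5,0](3)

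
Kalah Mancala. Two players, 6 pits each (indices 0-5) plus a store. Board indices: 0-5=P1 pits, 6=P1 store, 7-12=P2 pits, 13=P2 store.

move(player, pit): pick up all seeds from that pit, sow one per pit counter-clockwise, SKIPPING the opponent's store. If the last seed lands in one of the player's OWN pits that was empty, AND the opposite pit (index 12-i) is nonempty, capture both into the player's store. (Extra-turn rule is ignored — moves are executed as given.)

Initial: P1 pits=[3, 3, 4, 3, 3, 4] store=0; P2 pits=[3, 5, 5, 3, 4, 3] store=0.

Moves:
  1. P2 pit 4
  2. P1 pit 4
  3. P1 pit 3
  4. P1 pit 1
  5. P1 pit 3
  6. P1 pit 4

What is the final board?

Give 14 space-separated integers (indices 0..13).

Answer: 4 0 5 0 0 8 3 5 5 5 3 0 4 1

Derivation:
Move 1: P2 pit4 -> P1=[4,4,4,3,3,4](0) P2=[3,5,5,3,0,4](1)
Move 2: P1 pit4 -> P1=[4,4,4,3,0,5](1) P2=[4,5,5,3,0,4](1)
Move 3: P1 pit3 -> P1=[4,4,4,0,1,6](2) P2=[4,5,5,3,0,4](1)
Move 4: P1 pit1 -> P1=[4,0,5,1,2,7](2) P2=[4,5,5,3,0,4](1)
Move 5: P1 pit3 -> P1=[4,0,5,0,3,7](2) P2=[4,5,5,3,0,4](1)
Move 6: P1 pit4 -> P1=[4,0,5,0,0,8](3) P2=[5,5,5,3,0,4](1)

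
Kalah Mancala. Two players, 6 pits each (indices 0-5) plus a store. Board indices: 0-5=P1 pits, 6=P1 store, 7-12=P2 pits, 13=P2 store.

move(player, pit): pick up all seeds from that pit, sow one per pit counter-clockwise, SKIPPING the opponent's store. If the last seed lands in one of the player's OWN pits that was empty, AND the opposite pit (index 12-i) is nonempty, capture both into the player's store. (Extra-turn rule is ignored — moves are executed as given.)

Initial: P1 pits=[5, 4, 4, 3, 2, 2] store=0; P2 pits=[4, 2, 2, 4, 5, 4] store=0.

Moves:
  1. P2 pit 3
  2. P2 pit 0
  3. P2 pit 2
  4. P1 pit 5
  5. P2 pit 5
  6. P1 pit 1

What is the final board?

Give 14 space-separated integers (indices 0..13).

Move 1: P2 pit3 -> P1=[6,4,4,3,2,2](0) P2=[4,2,2,0,6,5](1)
Move 2: P2 pit0 -> P1=[6,4,4,3,2,2](0) P2=[0,3,3,1,7,5](1)
Move 3: P2 pit2 -> P1=[6,4,4,3,2,2](0) P2=[0,3,0,2,8,6](1)
Move 4: P1 pit5 -> P1=[6,4,4,3,2,0](1) P2=[1,3,0,2,8,6](1)
Move 5: P2 pit5 -> P1=[7,5,5,4,3,0](1) P2=[1,3,0,2,8,0](2)
Move 6: P1 pit1 -> P1=[7,0,6,5,4,1](2) P2=[1,3,0,2,8,0](2)

Answer: 7 0 6 5 4 1 2 1 3 0 2 8 0 2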